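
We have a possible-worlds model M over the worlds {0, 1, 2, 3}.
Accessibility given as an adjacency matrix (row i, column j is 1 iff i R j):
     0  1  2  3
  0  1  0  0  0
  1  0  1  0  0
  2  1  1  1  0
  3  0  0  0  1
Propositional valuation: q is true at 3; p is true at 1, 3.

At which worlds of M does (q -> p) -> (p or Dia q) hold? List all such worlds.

1, 3

Let φ = (q -> p) -> (p or Dia q). Evaluate φ at each world:
  0 (successors {0}): φ is false.
  1 (successors {1}): φ is true.
  2 (successors {0, 1, 2}): φ is false.
  3 (successors {3}): φ is true.
For instance, at 2:
  At 2: q -> p is true, p or Dia q is false, so (q -> p) -> (p or Dia q) is false.
    At 2: p is false, Dia q is false, so p or Dia q is false.
      At 2: Dia q requires q at some successor in {0, 1, 2}.
        At 0: q is false.
        At 1: q is false.
        At 2: q is false.
      So Dia q is false at 2.
Satisfying worlds: {1, 3}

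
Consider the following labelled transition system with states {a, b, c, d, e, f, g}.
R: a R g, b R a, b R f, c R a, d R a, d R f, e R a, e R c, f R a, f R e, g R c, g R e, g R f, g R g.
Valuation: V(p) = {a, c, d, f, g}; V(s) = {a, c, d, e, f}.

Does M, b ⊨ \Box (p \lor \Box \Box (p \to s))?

Yes

At b: \Box (p \lor \Box \Box (p \to s)) requires p \lor \Box \Box (p \to s) at every successor {a, f}.
    At a: p is true, \Box \Box (p \to s) is false, so p \lor \Box \Box (p \to s) is true.
      At a: \Box \Box (p \to s) requires \Box (p \to s) at every successor {g}.
        \Box (p \to s) fails at g, so \Box \Box (p \to s) is false at a.
    At f: p is true, \Box \Box (p \to s) is false, so p \lor \Box \Box (p \to s) is true.
      At f: \Box \Box (p \to s) requires \Box (p \to s) at every successor {a, e}.
        \Box (p \to s) fails at a, so \Box \Box (p \to s) is false at f.
So \Box (p \lor \Box \Box (p \to s)) is true at b.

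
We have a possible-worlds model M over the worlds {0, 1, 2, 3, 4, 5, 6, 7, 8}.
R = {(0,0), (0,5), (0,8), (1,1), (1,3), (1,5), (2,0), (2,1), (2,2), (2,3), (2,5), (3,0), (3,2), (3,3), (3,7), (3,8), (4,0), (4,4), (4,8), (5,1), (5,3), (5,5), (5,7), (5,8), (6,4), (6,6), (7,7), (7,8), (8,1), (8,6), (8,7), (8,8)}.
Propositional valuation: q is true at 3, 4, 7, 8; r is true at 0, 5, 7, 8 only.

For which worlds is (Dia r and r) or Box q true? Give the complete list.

Let φ = (Dia r and r) or Box q. Evaluate φ at each world:
  0 (successors {0, 5, 8}): φ is true.
  1 (successors {1, 3, 5}): φ is false.
  2 (successors {0, 1, 2, 3, 5}): φ is false.
  3 (successors {0, 2, 3, 7, 8}): φ is false.
  4 (successors {0, 4, 8}): φ is false.
  5 (successors {1, 3, 5, 7, 8}): φ is true.
  6 (successors {4, 6}): φ is false.
  7 (successors {7, 8}): φ is true.
  8 (successors {1, 6, 7, 8}): φ is true.
For instance, at 6:
  At 6: Dia r and r is false, Box q is false, so (Dia r and r) or Box q is false.
    At 6: Dia r is false, r is false, so Dia r and r is false.
      At 6: Dia r requires r at some successor in {4, 6}.
        At 4: r is false.
        At 6: r is false.
      So Dia r is false at 6.
    At 6: Box q requires q at every successor {4, 6}.
      q fails at 6, so Box q is false at 6.
Satisfying worlds: {0, 5, 7, 8}

0, 5, 7, 8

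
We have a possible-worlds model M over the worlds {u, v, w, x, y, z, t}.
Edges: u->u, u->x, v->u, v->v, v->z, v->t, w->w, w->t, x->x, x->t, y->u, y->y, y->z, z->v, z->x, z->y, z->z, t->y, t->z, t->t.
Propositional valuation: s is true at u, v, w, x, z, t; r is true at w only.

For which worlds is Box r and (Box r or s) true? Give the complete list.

none

Recall that Box ψ holds at a world iff ψ holds at every accessible world, and Dia ψ holds iff ψ holds at some accessible world.
Let φ = Box r and (Box r or s). Evaluate φ at each world:
  u (successors {u, x}): φ is false.
  v (successors {u, v, z, t}): φ is false.
  w (successors {w, t}): φ is false.
  x (successors {x, t}): φ is false.
  y (successors {u, y, z}): φ is false.
  z (successors {v, x, y, z}): φ is false.
  t (successors {y, z, t}): φ is false.
For instance, at w:
  At w: Box r is false, Box r or s is true, so Box r and (Box r or s) is false.
    At w: Box r requires r at every successor {w, t}.
      r fails at t, so Box r is false at w.
    At w: Box r is false, s is true, so Box r or s is true.
      At w: Box r requires r at every successor {w, t}.
        r fails at t, so Box r is false at w.
Satisfying worlds: none.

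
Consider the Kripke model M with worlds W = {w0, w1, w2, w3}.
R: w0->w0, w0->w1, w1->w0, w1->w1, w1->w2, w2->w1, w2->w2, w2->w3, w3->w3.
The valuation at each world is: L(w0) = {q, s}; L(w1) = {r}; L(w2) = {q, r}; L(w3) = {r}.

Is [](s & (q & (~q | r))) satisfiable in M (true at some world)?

No

Let φ = [](s & (q & (~q | r))). Evaluate φ at each world:
  w0 (successors {w0, w1}): φ is false.
  w1 (successors {w0, w1, w2}): φ is false.
  w2 (successors {w1, w2, w3}): φ is false.
  w3 (successors {w3}): φ is false.
For instance, at w2:
  At w2: [](s & (q & (~q | r))) requires s & (q & (~q | r)) at every successor {w1, w2, w3}.
    s & (q & (~q | r)) fails at w1, so [](s & (q & (~q | r))) is false at w2.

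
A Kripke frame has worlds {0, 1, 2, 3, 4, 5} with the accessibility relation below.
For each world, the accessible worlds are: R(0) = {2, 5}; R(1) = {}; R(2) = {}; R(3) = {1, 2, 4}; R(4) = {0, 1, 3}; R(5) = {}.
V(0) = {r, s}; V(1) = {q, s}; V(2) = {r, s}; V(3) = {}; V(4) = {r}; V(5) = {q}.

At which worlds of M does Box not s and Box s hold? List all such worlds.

1, 2, 5

Recall that Box ψ holds at a world iff ψ holds at every accessible world, and Dia ψ holds iff ψ holds at some accessible world.
Let φ = Box not s and Box s. Evaluate φ at each world:
  0 (successors {2, 5}): φ is false.
  1 (successors ∅): φ is true.
  2 (successors ∅): φ is true.
  3 (successors {1, 2, 4}): φ is false.
  4 (successors {0, 1, 3}): φ is false.
  5 (successors ∅): φ is true.
For instance, at 3:
  At 3: Box not s is false, Box s is false, so Box not s and Box s is false.
    At 3: Box not s requires not s at every successor {1, 2, 4}.
      not s fails at 1, so Box not s is false at 3.
    At 3: Box s requires s at every successor {1, 2, 4}.
      s fails at 4, so Box s is false at 3.
Satisfying worlds: {1, 2, 5}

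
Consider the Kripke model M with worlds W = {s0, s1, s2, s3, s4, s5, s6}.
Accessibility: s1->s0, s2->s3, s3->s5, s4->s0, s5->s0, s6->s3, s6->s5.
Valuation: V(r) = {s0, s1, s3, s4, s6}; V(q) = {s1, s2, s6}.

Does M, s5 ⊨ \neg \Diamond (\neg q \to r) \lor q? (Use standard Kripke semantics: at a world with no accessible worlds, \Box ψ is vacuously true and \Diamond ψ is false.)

At s5: \neg \Diamond (\neg q \to r) is false, q is false, so \neg \Diamond (\neg q \to r) \lor q is false.
  At s5: \Diamond (\neg q \to r) is true, so \neg \Diamond (\neg q \to r) is false.
    At s5: \Diamond (\neg q \to r) requires \neg q \to r at some successor in {s0}.
      \neg q \to r holds at s0, so \Diamond (\neg q \to r) is true at s5.

No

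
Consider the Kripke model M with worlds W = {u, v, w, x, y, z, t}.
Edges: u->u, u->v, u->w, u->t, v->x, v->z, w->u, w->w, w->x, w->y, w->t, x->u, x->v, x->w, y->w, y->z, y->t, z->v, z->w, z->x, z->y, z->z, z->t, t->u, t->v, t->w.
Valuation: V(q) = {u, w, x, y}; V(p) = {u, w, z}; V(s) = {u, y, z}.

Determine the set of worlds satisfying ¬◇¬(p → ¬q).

v

Let φ = ¬◇¬(p → ¬q). Evaluate φ at each world:
  u (successors {u, v, w, t}): φ is false.
  v (successors {x, z}): φ is true.
  w (successors {u, w, x, y, t}): φ is false.
  x (successors {u, v, w}): φ is false.
  y (successors {w, z, t}): φ is false.
  z (successors {v, w, x, y, z, t}): φ is false.
  t (successors {u, v, w}): φ is false.
For instance, at u:
  At u: ◇¬(p → ¬q) is true, so ¬◇¬(p → ¬q) is false.
    At u: ◇¬(p → ¬q) requires ¬(p → ¬q) at some successor in {u, v, w, t}.
      ¬(p → ¬q) holds at u, so ◇¬(p → ¬q) is true at u.
Satisfying worlds: {v}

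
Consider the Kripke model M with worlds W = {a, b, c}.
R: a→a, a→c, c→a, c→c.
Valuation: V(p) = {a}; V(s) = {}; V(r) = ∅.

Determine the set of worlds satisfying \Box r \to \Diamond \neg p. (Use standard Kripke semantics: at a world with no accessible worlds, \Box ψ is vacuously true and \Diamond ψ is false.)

Let φ = \Box r \to \Diamond \neg p. Evaluate φ at each world:
  a (successors {a, c}): φ is true.
  b (successors ∅): φ is false.
  c (successors {a, c}): φ is true.
For instance, at c:
  At c: \Box r is false, \Diamond \neg p is true, so \Box r \to \Diamond \neg p is true.
    At c: \Box r requires r at every successor {a, c}.
      r fails at a, so \Box r is false at c.
    At c: \Diamond \neg p requires \neg p at some successor in {a, c}.
      \neg p holds at c, so \Diamond \neg p is true at c.
Satisfying worlds: {a, c}

a, c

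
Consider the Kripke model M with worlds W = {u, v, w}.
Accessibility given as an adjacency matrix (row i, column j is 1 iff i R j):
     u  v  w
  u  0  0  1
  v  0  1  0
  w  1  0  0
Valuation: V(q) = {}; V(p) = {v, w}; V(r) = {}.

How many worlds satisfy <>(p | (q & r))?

Let φ = <>(p | (q & r)). Evaluate φ at each world:
  u (successors {w}): φ is true.
  v (successors {v}): φ is true.
  w (successors {u}): φ is false.
For instance, at w:
  At w: <>(p | (q & r)) requires p | (q & r) at some successor in {u}.
    At u: p | (q & r) is false.
  So <>(p | (q & r)) is false at w.
Satisfying worlds: {u, v}

2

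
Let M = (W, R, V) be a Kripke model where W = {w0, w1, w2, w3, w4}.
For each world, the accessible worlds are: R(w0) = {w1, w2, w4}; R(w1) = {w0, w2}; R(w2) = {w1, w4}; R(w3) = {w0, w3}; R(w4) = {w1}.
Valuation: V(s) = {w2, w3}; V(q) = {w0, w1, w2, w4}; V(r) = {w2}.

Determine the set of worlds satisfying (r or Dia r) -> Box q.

Let φ = (r or Dia r) -> Box q. Evaluate φ at each world:
  w0 (successors {w1, w2, w4}): φ is true.
  w1 (successors {w0, w2}): φ is true.
  w2 (successors {w1, w4}): φ is true.
  w3 (successors {w0, w3}): φ is true.
  w4 (successors {w1}): φ is true.
For instance, at w0:
  At w0: r or Dia r is true, Box q is true, so (r or Dia r) -> Box q is true.
    At w0: r is false, Dia r is true, so r or Dia r is true.
      At w0: Dia r requires r at some successor in {w1, w2, w4}.
        r holds at w2, so Dia r is true at w0.
    At w0: Box q requires q at every successor {w1, w2, w4}.
      At w1: q is true.
      At w2: q is true.
      At w4: q is true.
    So Box q is true at w0.
Satisfying worlds: {w0, w1, w2, w3, w4}

w0, w1, w2, w3, w4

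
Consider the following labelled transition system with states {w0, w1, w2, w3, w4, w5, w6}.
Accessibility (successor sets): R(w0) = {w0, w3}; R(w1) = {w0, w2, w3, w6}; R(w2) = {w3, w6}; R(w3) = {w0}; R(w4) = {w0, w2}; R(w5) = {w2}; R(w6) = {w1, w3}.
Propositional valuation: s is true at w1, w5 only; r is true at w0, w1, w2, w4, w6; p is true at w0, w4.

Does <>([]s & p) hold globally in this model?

Let φ = <>([]s & p). Evaluate φ at each world:
  w0 (successors {w0, w3}): φ is false.
  w1 (successors {w0, w2, w3, w6}): φ is false.
  w2 (successors {w3, w6}): φ is false.
  w3 (successors {w0}): φ is false.
  w4 (successors {w0, w2}): φ is false.
  w5 (successors {w2}): φ is false.
  w6 (successors {w1, w3}): φ is false.
Detail at w0 (counterexample):
  At w0: <>([]s & p) requires []s & p at some successor in {w0, w3}.
    At w0: []s & p is false.
    At w3: []s & p is false.
  So <>([]s & p) is false at w0.

No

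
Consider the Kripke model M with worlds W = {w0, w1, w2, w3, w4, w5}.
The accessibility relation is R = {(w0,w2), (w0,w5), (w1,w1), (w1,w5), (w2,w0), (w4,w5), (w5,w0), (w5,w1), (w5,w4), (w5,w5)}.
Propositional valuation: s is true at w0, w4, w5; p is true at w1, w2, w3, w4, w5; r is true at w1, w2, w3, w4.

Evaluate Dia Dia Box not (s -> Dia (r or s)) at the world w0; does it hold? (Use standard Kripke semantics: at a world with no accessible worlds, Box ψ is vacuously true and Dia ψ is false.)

Recall that Box ψ holds at a world iff ψ holds at every accessible world, and Dia ψ holds iff ψ holds at some accessible world.
At w0: Dia Dia Box not (s -> Dia (r or s)) requires Dia Box not (s -> Dia (r or s)) at some successor in {w2, w5}.
  At w2: Dia Box not (s -> Dia (r or s)) is false.
  At w5: Dia Box not (s -> Dia (r or s)) is false.
So Dia Dia Box not (s -> Dia (r or s)) is false at w0.

No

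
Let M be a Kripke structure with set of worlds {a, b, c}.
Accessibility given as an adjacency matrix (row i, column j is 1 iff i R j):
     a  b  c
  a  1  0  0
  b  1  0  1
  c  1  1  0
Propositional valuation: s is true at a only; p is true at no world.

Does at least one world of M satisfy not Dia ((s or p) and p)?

Yes

Let φ = not Dia ((s or p) and p). Evaluate φ at each world:
  a (successors {a}): φ is true.
  b (successors {a, c}): φ is true.
  c (successors {a, b}): φ is true.
Detail at a (witness):
  At a: Dia ((s or p) and p) is false, so not Dia ((s or p) and p) is true.
    At a: Dia ((s or p) and p) requires (s or p) and p at some successor in {a}.
      At a: (s or p) and p is false.
    So Dia ((s or p) and p) is false at a.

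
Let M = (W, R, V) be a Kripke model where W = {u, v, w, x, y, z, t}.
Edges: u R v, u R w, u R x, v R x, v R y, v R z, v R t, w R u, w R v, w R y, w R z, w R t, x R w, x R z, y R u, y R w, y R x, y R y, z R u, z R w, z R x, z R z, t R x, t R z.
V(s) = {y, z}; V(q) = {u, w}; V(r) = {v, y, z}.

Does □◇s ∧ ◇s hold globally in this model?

Let φ = □◇s ∧ ◇s. Evaluate φ at each world:
  u (successors {v, w, x}): φ is false.
  v (successors {x, y, z, t}): φ is true.
  w (successors {u, v, y, z, t}): φ is false.
  x (successors {w, z}): φ is true.
  y (successors {u, w, x, y}): φ is false.
  z (successors {u, w, x, z}): φ is false.
  t (successors {x, z}): φ is true.
Detail at u (counterexample):
  At u: □◇s is true, ◇s is false, so □◇s ∧ ◇s is false.
    At u: □◇s requires ◇s at every successor {v, w, x}.
      At v: ◇s is true.
      At w: ◇s is true.
      At x: ◇s is true.
    So □◇s is true at u.
    At u: ◇s requires s at some successor in {v, w, x}.
      At v: s is false.
      At w: s is false.
      At x: s is false.
    So ◇s is false at u.

No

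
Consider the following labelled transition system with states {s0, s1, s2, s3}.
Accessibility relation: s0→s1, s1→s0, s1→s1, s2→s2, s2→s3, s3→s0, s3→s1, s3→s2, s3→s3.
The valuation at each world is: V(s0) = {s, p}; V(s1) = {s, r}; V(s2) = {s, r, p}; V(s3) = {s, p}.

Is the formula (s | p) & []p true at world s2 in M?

At s2: s | p is true, []p is true, so (s | p) & []p is true.
  At s2: []p requires p at every successor {s2, s3}.
    At s2: p is true.
    At s3: p is true.
  So []p is true at s2.

Yes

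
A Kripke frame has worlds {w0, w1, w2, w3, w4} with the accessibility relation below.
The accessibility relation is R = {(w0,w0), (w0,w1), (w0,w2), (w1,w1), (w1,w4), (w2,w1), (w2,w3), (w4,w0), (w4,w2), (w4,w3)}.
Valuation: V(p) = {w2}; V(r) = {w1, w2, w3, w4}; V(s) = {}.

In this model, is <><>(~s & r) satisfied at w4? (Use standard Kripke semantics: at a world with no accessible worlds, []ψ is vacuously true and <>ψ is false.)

Recall that <>ψ holds at a world iff ψ holds at some accessible world.
At w4: <><>(~s & r) requires <>(~s & r) at some successor in {w0, w2, w3}.
  <>(~s & r) holds at w0, so <><>(~s & r) is true at w4.
    At w0: <>(~s & r) requires ~s & r at some successor in {w0, w1, w2}.
      ~s & r holds at w1, so <>(~s & r) is true at w0.

Yes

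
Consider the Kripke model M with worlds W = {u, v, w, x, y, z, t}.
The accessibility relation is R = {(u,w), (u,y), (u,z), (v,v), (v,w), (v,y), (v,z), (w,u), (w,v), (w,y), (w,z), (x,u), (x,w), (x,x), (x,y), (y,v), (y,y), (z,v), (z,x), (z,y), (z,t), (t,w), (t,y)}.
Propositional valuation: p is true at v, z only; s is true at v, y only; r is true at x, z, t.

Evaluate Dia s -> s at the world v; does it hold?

Yes

At v: Dia s is true, s is true, so Dia s -> s is true.
  At v: Dia s requires s at some successor in {v, w, y, z}.
    s holds at v, so Dia s is true at v.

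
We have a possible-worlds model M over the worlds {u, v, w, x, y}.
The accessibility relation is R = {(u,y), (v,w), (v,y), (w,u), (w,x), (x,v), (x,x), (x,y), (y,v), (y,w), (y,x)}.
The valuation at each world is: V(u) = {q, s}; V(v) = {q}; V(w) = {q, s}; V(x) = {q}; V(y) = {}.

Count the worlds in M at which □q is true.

2

Let φ = □q. Evaluate φ at each world:
  u (successors {y}): φ is false.
  v (successors {w, y}): φ is false.
  w (successors {u, x}): φ is true.
  x (successors {v, x, y}): φ is false.
  y (successors {v, w, x}): φ is true.
For instance, at w:
  At w: □q requires q at every successor {u, x}.
    At u: q is true.
    At x: q is true.
  So □q is true at w.
Satisfying worlds: {w, y}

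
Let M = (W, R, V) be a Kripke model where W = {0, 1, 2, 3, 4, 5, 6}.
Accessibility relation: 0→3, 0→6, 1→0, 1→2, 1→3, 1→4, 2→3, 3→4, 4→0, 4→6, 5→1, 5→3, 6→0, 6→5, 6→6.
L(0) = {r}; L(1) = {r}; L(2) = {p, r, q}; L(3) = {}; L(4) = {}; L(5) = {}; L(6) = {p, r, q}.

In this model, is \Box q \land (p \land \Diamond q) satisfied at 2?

At 2: \Box q is false, p \land \Diamond q is false, so \Box q \land (p \land \Diamond q) is false.
  At 2: \Box q requires q at every successor {3}.
    q fails at 3, so \Box q is false at 2.
  At 2: p is true, \Diamond q is false, so p \land \Diamond q is false.
    At 2: \Diamond q requires q at some successor in {3}.
      At 3: q is false.
    So \Diamond q is false at 2.

No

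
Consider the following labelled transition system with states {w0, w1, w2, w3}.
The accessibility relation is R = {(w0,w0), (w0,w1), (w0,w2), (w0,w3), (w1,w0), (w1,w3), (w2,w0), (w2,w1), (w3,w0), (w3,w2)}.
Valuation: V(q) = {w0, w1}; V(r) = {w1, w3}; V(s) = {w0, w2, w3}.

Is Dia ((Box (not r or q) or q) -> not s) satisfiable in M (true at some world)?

Let φ = Dia ((Box (not r or q) or q) -> not s). Evaluate φ at each world:
  w0 (successors {w0, w1, w2, w3}): φ is true.
  w1 (successors {w0, w3}): φ is false.
  w2 (successors {w0, w1}): φ is true.
  w3 (successors {w0, w2}): φ is false.
Detail at w0 (witness):
  At w0: Dia ((Box (not r or q) or q) -> not s) requires (Box (not r or q) or q) -> not s at some successor in {w0, w1, w2, w3}.
    (Box (not r or q) or q) -> not s holds at w1, so Dia ((Box (not r or q) or q) -> not s) is true at w0.
      At w1: Box (not r or q) or q is true, not s is true, so (Box (not r or q) or q) -> not s is true.

Yes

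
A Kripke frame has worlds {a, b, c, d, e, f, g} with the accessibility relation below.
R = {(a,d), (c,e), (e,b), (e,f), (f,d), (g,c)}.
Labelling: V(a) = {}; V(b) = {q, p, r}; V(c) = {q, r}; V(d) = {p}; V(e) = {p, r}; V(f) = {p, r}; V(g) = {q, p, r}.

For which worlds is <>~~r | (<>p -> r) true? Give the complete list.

b, c, d, e, f, g

Let φ = <>~~r | (<>p -> r). Evaluate φ at each world:
  a (successors {d}): φ is false.
  b (successors ∅): φ is true.
  c (successors {e}): φ is true.
  d (successors ∅): φ is true.
  e (successors {b, f}): φ is true.
  f (successors {d}): φ is true.
  g (successors {c}): φ is true.
For instance, at a:
  At a: <>~~r is false, <>p -> r is false, so <>~~r | (<>p -> r) is false.
    At a: <>~~r requires ~~r at some successor in {d}.
      At d: ~~r is false.
    So <>~~r is false at a.
    At a: <>p is true, r is false, so <>p -> r is false.
      At a: <>p requires p at some successor in {d}.
        p holds at d, so <>p is true at a.
Satisfying worlds: {b, c, d, e, f, g}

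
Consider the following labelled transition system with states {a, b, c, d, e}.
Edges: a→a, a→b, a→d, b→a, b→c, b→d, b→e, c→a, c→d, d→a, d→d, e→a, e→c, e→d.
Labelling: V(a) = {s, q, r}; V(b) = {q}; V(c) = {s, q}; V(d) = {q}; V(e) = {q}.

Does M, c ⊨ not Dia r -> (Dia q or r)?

Yes

At c: not Dia r is false, Dia q or r is true, so not Dia r -> (Dia q or r) is true.
  At c: Dia r is true, so not Dia r is false.
    At c: Dia r requires r at some successor in {a, d}.
      r holds at a, so Dia r is true at c.
  At c: Dia q is true, r is false, so Dia q or r is true.
    At c: Dia q requires q at some successor in {a, d}.
      q holds at a, so Dia q is true at c.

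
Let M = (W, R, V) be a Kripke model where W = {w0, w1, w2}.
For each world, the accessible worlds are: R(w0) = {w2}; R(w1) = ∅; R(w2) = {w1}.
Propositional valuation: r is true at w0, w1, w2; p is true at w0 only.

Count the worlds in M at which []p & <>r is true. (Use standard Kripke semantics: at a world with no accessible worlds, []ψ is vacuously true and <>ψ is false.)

Let φ = []p & <>r. Evaluate φ at each world:
  w0 (successors {w2}): φ is false.
  w1 (successors ∅): φ is false.
  w2 (successors {w1}): φ is false.
For instance, at w0:
  At w0: []p is false, <>r is true, so []p & <>r is false.
    At w0: []p requires p at every successor {w2}.
      p fails at w2, so []p is false at w0.
    At w0: <>r requires r at some successor in {w2}.
      r holds at w2, so <>r is true at w0.
Satisfying worlds: none.

0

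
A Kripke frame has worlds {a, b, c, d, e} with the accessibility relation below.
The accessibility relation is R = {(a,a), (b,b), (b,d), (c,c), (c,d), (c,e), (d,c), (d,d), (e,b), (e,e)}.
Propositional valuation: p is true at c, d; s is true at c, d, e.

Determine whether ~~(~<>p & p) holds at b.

At b: ~(~<>p & p) is true, so ~~(~<>p & p) is false.
  At b: ~<>p & p is false, so ~(~<>p & p) is true.
    At b: ~<>p is false, p is false, so ~<>p & p is false.
      At b: <>p is true, so ~<>p is false.

No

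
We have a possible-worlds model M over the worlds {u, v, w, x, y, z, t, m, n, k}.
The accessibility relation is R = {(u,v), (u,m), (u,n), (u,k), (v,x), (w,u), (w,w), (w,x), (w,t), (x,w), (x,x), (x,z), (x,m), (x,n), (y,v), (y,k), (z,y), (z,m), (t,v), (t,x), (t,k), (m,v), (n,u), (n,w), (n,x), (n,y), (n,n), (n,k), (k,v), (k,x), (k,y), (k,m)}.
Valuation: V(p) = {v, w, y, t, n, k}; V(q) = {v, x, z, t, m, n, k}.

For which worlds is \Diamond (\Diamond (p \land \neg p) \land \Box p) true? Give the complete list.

none

Let φ = \Diamond (\Diamond (p \land \neg p) \land \Box p). Evaluate φ at each world:
  u (successors {v, m, n, k}): φ is false.
  v (successors {x}): φ is false.
  w (successors {u, w, x, t}): φ is false.
  x (successors {w, x, z, m, n}): φ is false.
  y (successors {v, k}): φ is false.
  z (successors {y, m}): φ is false.
  t (successors {v, x, k}): φ is false.
  m (successors {v}): φ is false.
  n (successors {u, w, x, y, n, k}): φ is false.
  k (successors {v, x, y, m}): φ is false.
For instance, at w:
  At w: \Diamond (\Diamond (p \land \neg p) \land \Box p) requires \Diamond (p \land \neg p) \land \Box p at some successor in {u, w, x, t}.
    At u: \Diamond (p \land \neg p) \land \Box p is false.
    At w: \Diamond (p \land \neg p) \land \Box p is false.
    At x: \Diamond (p \land \neg p) \land \Box p is false.
    At t: \Diamond (p \land \neg p) \land \Box p is false.
  So \Diamond (\Diamond (p \land \neg p) \land \Box p) is false at w.
Satisfying worlds: none.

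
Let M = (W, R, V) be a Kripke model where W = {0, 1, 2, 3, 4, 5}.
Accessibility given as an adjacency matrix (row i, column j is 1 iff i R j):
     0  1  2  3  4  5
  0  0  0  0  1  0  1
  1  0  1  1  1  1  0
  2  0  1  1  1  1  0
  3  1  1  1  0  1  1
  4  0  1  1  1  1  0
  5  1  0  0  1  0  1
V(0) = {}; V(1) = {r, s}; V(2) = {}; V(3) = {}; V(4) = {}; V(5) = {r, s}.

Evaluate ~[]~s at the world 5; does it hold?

Recall that []ψ holds at a world iff ψ holds at every accessible world, and <>ψ holds iff ψ holds at some accessible world.
At 5: []~s is false, so ~[]~s is true.
  At 5: []~s requires ~s at every successor {0, 3, 5}.
    ~s fails at 5, so []~s is false at 5.

Yes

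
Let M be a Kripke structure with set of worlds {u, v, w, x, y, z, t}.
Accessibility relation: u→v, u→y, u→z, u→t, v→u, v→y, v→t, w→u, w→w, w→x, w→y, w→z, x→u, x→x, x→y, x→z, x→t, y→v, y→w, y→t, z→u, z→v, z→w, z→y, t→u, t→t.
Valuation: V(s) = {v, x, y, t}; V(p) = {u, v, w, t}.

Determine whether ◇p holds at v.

At v: ◇p requires p at some successor in {u, y, t}.
  p holds at u, so ◇p is true at v.

Yes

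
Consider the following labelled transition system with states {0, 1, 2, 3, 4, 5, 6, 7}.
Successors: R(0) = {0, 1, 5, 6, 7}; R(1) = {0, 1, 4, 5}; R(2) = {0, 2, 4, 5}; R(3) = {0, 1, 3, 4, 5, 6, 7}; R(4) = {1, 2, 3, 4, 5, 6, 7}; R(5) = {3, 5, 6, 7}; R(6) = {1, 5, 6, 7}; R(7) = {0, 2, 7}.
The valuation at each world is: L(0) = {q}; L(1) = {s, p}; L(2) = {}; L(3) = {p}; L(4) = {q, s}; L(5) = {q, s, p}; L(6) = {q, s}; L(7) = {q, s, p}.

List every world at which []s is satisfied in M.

Recall that []ψ holds at a world iff ψ holds at every accessible world, and <>ψ holds iff ψ holds at some accessible world.
Let φ = []s. Evaluate φ at each world:
  0 (successors {0, 1, 5, 6, 7}): φ is false.
  1 (successors {0, 1, 4, 5}): φ is false.
  2 (successors {0, 2, 4, 5}): φ is false.
  3 (successors {0, 1, 3, 4, 5, 6, 7}): φ is false.
  4 (successors {1, 2, 3, 4, 5, 6, 7}): φ is false.
  5 (successors {3, 5, 6, 7}): φ is false.
  6 (successors {1, 5, 6, 7}): φ is true.
  7 (successors {0, 2, 7}): φ is false.
For instance, at 3:
  At 3: []s requires s at every successor {0, 1, 3, 4, 5, 6, 7}.
    s fails at 0, so []s is false at 3.
Satisfying worlds: {6}

6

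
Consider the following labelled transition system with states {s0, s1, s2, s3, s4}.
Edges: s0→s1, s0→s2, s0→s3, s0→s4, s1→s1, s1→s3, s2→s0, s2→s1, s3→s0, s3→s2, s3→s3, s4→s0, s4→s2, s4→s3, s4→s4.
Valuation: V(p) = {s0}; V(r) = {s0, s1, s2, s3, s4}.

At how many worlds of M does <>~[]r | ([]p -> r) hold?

5

Recall that []ψ holds at a world iff ψ holds at every accessible world, and <>ψ holds iff ψ holds at some accessible world.
Let φ = <>~[]r | ([]p -> r). Evaluate φ at each world:
  s0 (successors {s1, s2, s3, s4}): φ is true.
  s1 (successors {s1, s3}): φ is true.
  s2 (successors {s0, s1}): φ is true.
  s3 (successors {s0, s2, s3}): φ is true.
  s4 (successors {s0, s2, s3, s4}): φ is true.
For instance, at s4:
  At s4: <>~[]r is false, []p -> r is true, so <>~[]r | ([]p -> r) is true.
    At s4: <>~[]r requires ~[]r at some successor in {s0, s2, s3, s4}.
      At s0: ~[]r is false.
      At s2: ~[]r is false.
      At s3: ~[]r is false.
      At s4: ~[]r is false.
    So <>~[]r is false at s4.
    At s4: []p is false, r is true, so []p -> r is true.
      At s4: []p requires p at every successor {s0, s2, s3, s4}.
        p fails at s2, so []p is false at s4.
Satisfying worlds: {s0, s1, s2, s3, s4}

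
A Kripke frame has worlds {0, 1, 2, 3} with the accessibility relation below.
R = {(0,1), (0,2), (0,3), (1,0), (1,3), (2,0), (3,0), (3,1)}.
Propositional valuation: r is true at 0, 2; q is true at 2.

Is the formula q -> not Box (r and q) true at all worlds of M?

Let φ = q -> not Box (r and q). Evaluate φ at each world:
  0 (successors {1, 2, 3}): φ is true.
  1 (successors {0, 3}): φ is true.
  2 (successors {0}): φ is true.
  3 (successors {0, 1}): φ is true.
For instance, at 3:
  At 3: q is false, not Box (r and q) is true, so q -> not Box (r and q) is true.
    At 3: Box (r and q) is false, so not Box (r and q) is true.
      At 3: Box (r and q) requires r and q at every successor {0, 1}.
        r and q fails at 0, so Box (r and q) is false at 3.

Yes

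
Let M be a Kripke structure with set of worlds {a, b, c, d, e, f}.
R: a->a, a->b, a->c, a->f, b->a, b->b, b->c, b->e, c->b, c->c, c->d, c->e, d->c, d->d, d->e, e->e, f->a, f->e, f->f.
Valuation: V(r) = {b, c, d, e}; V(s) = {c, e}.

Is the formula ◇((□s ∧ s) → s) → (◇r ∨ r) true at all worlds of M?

Recall that □ψ holds at a world iff ψ holds at every accessible world, and ◇ψ holds iff ψ holds at some accessible world.
Let φ = ◇((□s ∧ s) → s) → (◇r ∨ r). Evaluate φ at each world:
  a (successors {a, b, c, f}): φ is true.
  b (successors {a, b, c, e}): φ is true.
  c (successors {b, c, d, e}): φ is true.
  d (successors {c, d, e}): φ is true.
  e (successors {e}): φ is true.
  f (successors {a, e, f}): φ is true.
For instance, at f:
  At f: ◇((□s ∧ s) → s) is true, ◇r ∨ r is true, so ◇((□s ∧ s) → s) → (◇r ∨ r) is true.
    At f: ◇((□s ∧ s) → s) requires (□s ∧ s) → s at some successor in {a, e, f}.
      (□s ∧ s) → s holds at a, so ◇((□s ∧ s) → s) is true at f.
    At f: ◇r is true, r is false, so ◇r ∨ r is true.
      At f: ◇r requires r at some successor in {a, e, f}.
        r holds at e, so ◇r is true at f.

Yes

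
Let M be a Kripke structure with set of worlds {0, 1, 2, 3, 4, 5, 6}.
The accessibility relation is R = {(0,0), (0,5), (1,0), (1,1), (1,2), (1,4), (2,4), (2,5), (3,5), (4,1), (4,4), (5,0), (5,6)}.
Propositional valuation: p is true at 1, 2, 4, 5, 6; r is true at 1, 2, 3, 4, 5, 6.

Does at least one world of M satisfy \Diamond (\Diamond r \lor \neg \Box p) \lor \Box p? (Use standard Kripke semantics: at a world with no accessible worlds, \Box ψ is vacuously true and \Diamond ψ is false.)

Recall that \Box ψ holds at a world iff ψ holds at every accessible world, and \Diamond ψ holds iff ψ holds at some accessible world.
Let φ = \Diamond (\Diamond r \lor \neg \Box p) \lor \Box p. Evaluate φ at each world:
  0 (successors {0, 5}): φ is true.
  1 (successors {0, 1, 2, 4}): φ is true.
  2 (successors {4, 5}): φ is true.
  3 (successors {5}): φ is true.
  4 (successors {1, 4}): φ is true.
  5 (successors {0, 6}): φ is true.
  6 (successors ∅): φ is true.
Detail at 0 (witness):
  At 0: \Diamond (\Diamond r \lor \neg \Box p) is true, \Box p is false, so \Diamond (\Diamond r \lor \neg \Box p) \lor \Box p is true.
    At 0: \Diamond (\Diamond r \lor \neg \Box p) requires \Diamond r \lor \neg \Box p at some successor in {0, 5}.
      \Diamond r \lor \neg \Box p holds at 0, so \Diamond (\Diamond r \lor \neg \Box p) is true at 0.
    At 0: \Box p requires p at every successor {0, 5}.
      p fails at 0, so \Box p is false at 0.

Yes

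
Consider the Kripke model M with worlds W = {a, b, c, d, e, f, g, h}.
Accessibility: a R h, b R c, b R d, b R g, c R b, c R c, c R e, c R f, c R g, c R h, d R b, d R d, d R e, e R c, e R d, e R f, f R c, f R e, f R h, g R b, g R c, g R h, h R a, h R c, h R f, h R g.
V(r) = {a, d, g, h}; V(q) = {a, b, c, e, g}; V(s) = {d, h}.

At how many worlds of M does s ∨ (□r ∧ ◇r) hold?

Let φ = s ∨ (□r ∧ ◇r). Evaluate φ at each world:
  a (successors {h}): φ is true.
  b (successors {c, d, g}): φ is false.
  c (successors {b, c, e, f, g, h}): φ is false.
  d (successors {b, d, e}): φ is true.
  e (successors {c, d, f}): φ is false.
  f (successors {c, e, h}): φ is false.
  g (successors {b, c, h}): φ is false.
  h (successors {a, c, f, g}): φ is true.
For instance, at b:
  At b: s is false, □r ∧ ◇r is false, so s ∨ (□r ∧ ◇r) is false.
    At b: □r is false, ◇r is true, so □r ∧ ◇r is false.
      At b: □r requires r at every successor {c, d, g}.
        r fails at c, so □r is false at b.
      At b: ◇r requires r at some successor in {c, d, g}.
        r holds at d, so ◇r is true at b.
Satisfying worlds: {a, d, h}

3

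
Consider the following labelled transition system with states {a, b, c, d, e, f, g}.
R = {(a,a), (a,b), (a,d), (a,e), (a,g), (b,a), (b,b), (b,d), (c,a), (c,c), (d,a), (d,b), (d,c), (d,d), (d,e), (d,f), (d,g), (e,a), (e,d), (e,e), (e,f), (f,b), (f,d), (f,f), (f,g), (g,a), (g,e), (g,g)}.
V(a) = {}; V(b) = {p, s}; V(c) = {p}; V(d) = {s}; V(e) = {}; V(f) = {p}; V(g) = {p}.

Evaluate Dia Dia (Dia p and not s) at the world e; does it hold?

Yes

At e: Dia Dia (Dia p and not s) requires Dia (Dia p and not s) at some successor in {a, d, e, f}.
  Dia (Dia p and not s) holds at a, so Dia Dia (Dia p and not s) is true at e.
    At a: Dia (Dia p and not s) requires Dia p and not s at some successor in {a, b, d, e, g}.
      Dia p and not s holds at a, so Dia (Dia p and not s) is true at a.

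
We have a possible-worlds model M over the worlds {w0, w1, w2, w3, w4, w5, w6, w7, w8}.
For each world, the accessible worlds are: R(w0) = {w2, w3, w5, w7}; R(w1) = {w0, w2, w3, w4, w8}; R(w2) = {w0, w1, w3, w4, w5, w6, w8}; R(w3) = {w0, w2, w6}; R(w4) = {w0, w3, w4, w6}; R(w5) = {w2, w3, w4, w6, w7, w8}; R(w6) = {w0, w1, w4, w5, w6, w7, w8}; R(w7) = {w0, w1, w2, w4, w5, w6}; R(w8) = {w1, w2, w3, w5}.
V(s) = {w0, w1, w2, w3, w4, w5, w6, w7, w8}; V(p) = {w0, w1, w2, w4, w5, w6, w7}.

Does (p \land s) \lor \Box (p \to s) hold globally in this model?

Recall that \Box ψ holds at a world iff ψ holds at every accessible world, and \Diamond ψ holds iff ψ holds at some accessible world.
Let φ = (p \land s) \lor \Box (p \to s). Evaluate φ at each world:
  w0 (successors {w2, w3, w5, w7}): φ is true.
  w1 (successors {w0, w2, w3, w4, w8}): φ is true.
  w2 (successors {w0, w1, w3, w4, w5, w6, w8}): φ is true.
  w3 (successors {w0, w2, w6}): φ is true.
  w4 (successors {w0, w3, w4, w6}): φ is true.
  w5 (successors {w2, w3, w4, w6, w7, w8}): φ is true.
  w6 (successors {w0, w1, w4, w5, w6, w7, w8}): φ is true.
  w7 (successors {w0, w1, w2, w4, w5, w6}): φ is true.
  w8 (successors {w1, w2, w3, w5}): φ is true.
For instance, at w5:
  At w5: p \land s is true, \Box (p \to s) is true, so (p \land s) \lor \Box (p \to s) is true.
    At w5: \Box (p \to s) requires p \to s at every successor {w2, w3, w4, w6, w7, w8}.
      At w2: p \to s is true.
      At w3: p \to s is true.
      At w4: p \to s is true.
      At w6: p \to s is true.
      At w7: p \to s is true.
      At w8: p \to s is true.
    So \Box (p \to s) is true at w5.

Yes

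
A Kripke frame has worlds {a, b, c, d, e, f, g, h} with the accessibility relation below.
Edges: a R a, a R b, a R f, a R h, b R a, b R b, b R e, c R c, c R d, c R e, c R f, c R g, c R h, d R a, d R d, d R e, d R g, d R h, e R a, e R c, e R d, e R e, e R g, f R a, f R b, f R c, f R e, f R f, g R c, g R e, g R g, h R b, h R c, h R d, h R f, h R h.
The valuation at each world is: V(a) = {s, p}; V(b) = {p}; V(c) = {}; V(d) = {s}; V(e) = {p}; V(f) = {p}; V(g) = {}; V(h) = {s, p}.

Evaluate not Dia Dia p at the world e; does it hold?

At e: Dia Dia p is true, so not Dia Dia p is false.
  At e: Dia Dia p requires Dia p at some successor in {a, c, d, e, g}.
    Dia p holds at a, so Dia Dia p is true at e.
      At a: Dia p requires p at some successor in {a, b, f, h}.
        p holds at a, so Dia p is true at a.

No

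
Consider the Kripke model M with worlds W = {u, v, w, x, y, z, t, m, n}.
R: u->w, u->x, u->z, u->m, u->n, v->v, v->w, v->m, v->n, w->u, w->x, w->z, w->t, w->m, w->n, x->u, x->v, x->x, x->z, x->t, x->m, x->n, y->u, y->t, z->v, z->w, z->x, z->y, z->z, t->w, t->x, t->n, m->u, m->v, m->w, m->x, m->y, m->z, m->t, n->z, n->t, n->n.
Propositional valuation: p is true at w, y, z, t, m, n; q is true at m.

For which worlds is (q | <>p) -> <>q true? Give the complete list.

Let φ = (q | <>p) -> <>q. Evaluate φ at each world:
  u (successors {w, x, z, m, n}): φ is true.
  v (successors {v, w, m, n}): φ is true.
  w (successors {u, x, z, t, m, n}): φ is true.
  x (successors {u, v, x, z, t, m, n}): φ is true.
  y (successors {u, t}): φ is false.
  z (successors {v, w, x, y, z}): φ is false.
  t (successors {w, x, n}): φ is false.
  m (successors {u, v, w, x, y, z, t}): φ is false.
  n (successors {z, t, n}): φ is false.
For instance, at w:
  At w: q | <>p is true, <>q is true, so (q | <>p) -> <>q is true.
    At w: q is false, <>p is true, so q | <>p is true.
      At w: <>p requires p at some successor in {u, x, z, t, m, n}.
        p holds at z, so <>p is true at w.
    At w: <>q requires q at some successor in {u, x, z, t, m, n}.
      q holds at m, so <>q is true at w.
Satisfying worlds: {u, v, w, x}

u, v, w, x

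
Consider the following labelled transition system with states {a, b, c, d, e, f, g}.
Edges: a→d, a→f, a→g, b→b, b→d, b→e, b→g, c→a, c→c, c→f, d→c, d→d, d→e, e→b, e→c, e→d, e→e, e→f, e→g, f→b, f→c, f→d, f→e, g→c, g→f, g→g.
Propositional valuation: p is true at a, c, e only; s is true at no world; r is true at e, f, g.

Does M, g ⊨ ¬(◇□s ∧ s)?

Yes

Recall that □ψ holds at a world iff ψ holds at every accessible world, and ◇ψ holds iff ψ holds at some accessible world.
At g: ◇□s ∧ s is false, so ¬(◇□s ∧ s) is true.
  At g: ◇□s is false, s is false, so ◇□s ∧ s is false.
    At g: ◇□s requires □s at some successor in {c, f, g}.
      At c: □s is false.
      At f: □s is false.
      At g: □s is false.
    So ◇□s is false at g.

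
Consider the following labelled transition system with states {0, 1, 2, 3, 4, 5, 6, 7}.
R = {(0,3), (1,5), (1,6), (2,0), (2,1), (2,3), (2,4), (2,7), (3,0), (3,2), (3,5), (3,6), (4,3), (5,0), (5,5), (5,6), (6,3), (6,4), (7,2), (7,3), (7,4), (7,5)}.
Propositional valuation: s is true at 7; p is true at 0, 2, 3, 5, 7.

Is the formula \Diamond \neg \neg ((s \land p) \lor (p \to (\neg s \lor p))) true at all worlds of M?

Let φ = \Diamond \neg \neg ((s \land p) \lor (p \to (\neg s \lor p))). Evaluate φ at each world:
  0 (successors {3}): φ is true.
  1 (successors {5, 6}): φ is true.
  2 (successors {0, 1, 3, 4, 7}): φ is true.
  3 (successors {0, 2, 5, 6}): φ is true.
  4 (successors {3}): φ is true.
  5 (successors {0, 5, 6}): φ is true.
  6 (successors {3, 4}): φ is true.
  7 (successors {2, 3, 4, 5}): φ is true.
For instance, at 1:
  At 1: \Diamond \neg \neg ((s \land p) \lor (p \to (\neg s \lor p))) requires \neg \neg ((s \land p) \lor (p \to (\neg s \lor p))) at some successor in {5, 6}.
    \neg \neg ((s \land p) \lor (p \to (\neg s \lor p))) holds at 5, so \Diamond \neg \neg ((s \land p) \lor (p \to (\neg s \lor p))) is true at 1.

Yes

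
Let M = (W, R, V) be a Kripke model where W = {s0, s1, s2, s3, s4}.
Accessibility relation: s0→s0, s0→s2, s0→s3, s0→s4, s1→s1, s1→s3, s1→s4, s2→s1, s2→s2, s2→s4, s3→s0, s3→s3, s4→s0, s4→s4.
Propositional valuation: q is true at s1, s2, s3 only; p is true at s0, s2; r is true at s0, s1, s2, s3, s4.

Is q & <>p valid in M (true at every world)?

No

Let φ = q & <>p. Evaluate φ at each world:
  s0 (successors {s0, s2, s3, s4}): φ is false.
  s1 (successors {s1, s3, s4}): φ is false.
  s2 (successors {s1, s2, s4}): φ is true.
  s3 (successors {s0, s3}): φ is true.
  s4 (successors {s0, s4}): φ is false.
Detail at s0 (counterexample):
  At s0: q is false, <>p is true, so q & <>p is false.
    At s0: <>p requires p at some successor in {s0, s2, s3, s4}.
      p holds at s0, so <>p is true at s0.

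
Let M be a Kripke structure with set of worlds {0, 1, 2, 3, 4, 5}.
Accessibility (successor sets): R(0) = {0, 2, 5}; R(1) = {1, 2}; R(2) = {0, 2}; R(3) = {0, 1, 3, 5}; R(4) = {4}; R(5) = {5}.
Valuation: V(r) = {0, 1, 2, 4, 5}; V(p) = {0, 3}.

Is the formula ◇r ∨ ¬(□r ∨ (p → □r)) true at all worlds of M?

Yes

Let φ = ◇r ∨ ¬(□r ∨ (p → □r)). Evaluate φ at each world:
  0 (successors {0, 2, 5}): φ is true.
  1 (successors {1, 2}): φ is true.
  2 (successors {0, 2}): φ is true.
  3 (successors {0, 1, 3, 5}): φ is true.
  4 (successors {4}): φ is true.
  5 (successors {5}): φ is true.
For instance, at 0:
  At 0: ◇r is true, ¬(□r ∨ (p → □r)) is false, so ◇r ∨ ¬(□r ∨ (p → □r)) is true.
    At 0: ◇r requires r at some successor in {0, 2, 5}.
      r holds at 0, so ◇r is true at 0.
    At 0: □r ∨ (p → □r) is true, so ¬(□r ∨ (p → □r)) is false.
      At 0: □r is true, p → □r is true, so □r ∨ (p → □r) is true.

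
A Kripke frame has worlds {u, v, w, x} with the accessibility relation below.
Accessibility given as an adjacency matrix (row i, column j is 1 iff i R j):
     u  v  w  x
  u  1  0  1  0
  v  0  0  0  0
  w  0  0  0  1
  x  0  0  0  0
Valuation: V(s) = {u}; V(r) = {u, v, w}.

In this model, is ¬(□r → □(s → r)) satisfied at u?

No

At u: □r → □(s → r) is true, so ¬(□r → □(s → r)) is false.
  At u: □r is true, □(s → r) is true, so □r → □(s → r) is true.
    At u: □r requires r at every successor {u, w}.
      At u: r is true.
      At w: r is true.
    So □r is true at u.
    At u: □(s → r) requires s → r at every successor {u, w}.
      At u: s → r is true.
      At w: s → r is true.
    So □(s → r) is true at u.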